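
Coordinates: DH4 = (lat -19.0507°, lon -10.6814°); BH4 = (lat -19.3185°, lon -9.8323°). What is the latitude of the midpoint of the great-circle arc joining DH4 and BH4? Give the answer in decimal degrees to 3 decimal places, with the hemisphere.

Bx = cos φ₂ cos Δλ = 0.943591,  By = cos φ₂ sin Δλ = 0.013985
φₘ = atan2(sin φ₁ + sin φ₂, √((cos φ₁ + Bx)² + By²)) = -19.18509°
λₘ = λ₁ + atan2(By, cos φ₁ + Bx) = -10.25720°

19.185°S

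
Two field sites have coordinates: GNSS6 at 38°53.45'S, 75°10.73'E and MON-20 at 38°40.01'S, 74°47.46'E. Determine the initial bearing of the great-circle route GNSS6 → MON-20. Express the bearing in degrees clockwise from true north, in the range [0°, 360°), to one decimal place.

306.4°

GNSS6: φ = -38.89083°, λ = +75.17883°
MON-20: φ = -38.66683°, λ = +74.79100°
Δλ = -0.3878°
y = sin Δλ · cos φ₂ = -0.005285
x = cos φ₁ sin φ₂ − sin φ₁ cos φ₂ cos Δλ = 0.003898
θ = atan2(y, x) = -53.5876° → 306.4124° (mod 360°)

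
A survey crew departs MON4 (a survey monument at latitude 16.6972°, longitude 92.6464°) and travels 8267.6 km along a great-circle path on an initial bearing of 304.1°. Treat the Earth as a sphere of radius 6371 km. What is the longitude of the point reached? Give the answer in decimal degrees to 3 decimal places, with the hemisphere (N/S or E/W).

δ = d/R = 8267.6/6371 = 1.297693 rad
φ₂ = arcsin(sin φ₁ cos δ + cos φ₁ sin δ cos θ)
   = arcsin(0.28731·0.26972 + 0.95784·0.96294·0.56064) = 36.48363°
λ₂ = λ₁ + atan2(sin θ sin δ cos φ₁, cos δ − sin φ₁ sin φ₂) = 10.02373°

10.024°E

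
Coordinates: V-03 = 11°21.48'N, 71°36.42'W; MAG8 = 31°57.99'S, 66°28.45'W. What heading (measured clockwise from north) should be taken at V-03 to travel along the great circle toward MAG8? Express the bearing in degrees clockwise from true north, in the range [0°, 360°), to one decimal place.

173.7°

V-03: φ = +11.35800°, λ = -71.60700°
MAG8: φ = -31.96650°, λ = -66.47417°
Δλ = 5.1328°
y = sin Δλ · cos φ₂ = 0.075898
x = cos φ₁ sin φ₂ − sin φ₁ cos φ₂ cos Δλ = -0.685460
θ = atan2(y, x) = 173.6816° → 173.6816° (mod 360°)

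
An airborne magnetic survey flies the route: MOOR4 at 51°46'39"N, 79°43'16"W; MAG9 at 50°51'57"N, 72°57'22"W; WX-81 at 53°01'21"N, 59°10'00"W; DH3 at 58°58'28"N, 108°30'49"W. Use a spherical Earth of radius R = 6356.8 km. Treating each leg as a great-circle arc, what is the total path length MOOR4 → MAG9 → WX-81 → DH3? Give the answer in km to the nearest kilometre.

4508 km

MOOR4: φ = +51.77750°, λ = -79.72111°
MAG9: φ = +50.86583°, λ = -72.95611°
WX-81: φ = +53.02250°, λ = -59.16667°
DH3: φ = +58.97444°, λ = -108.51361°
MOOR4→MAG9: c = 0.075455 rad, d = 479.65 km
MAG9→WX-81: c = 0.152792 rad, d = 971.27 km
WX-81→DH3: c = 0.480945 rad, d = 3057.27 km
Total = 479.65 + 971.27 + 3057.27 = 4508.19 km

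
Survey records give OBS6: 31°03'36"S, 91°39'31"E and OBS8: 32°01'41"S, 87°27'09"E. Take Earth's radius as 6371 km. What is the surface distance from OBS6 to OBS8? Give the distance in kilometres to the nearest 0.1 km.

OBS6: φ = -31.06000°, λ = +91.65861°
OBS8: φ = -32.02806°, λ = +87.45250°
Δφ = -0.9681°,  Δλ = -4.2061°
a = sin²(Δφ/2) + cos φ₁ cos φ₂ sin²(Δλ/2) = 0.001049
c = 2·arcsin(√a) = 0.064799 rad = 3.7127°
d = R·c = 6371 × 0.064799 = 412.8 km

412.8 km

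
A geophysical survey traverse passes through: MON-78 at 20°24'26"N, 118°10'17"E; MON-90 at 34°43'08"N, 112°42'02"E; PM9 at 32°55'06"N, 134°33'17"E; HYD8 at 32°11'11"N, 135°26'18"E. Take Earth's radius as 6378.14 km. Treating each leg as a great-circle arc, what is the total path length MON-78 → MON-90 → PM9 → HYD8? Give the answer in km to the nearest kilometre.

MON-78: φ = +20.40722°, λ = +118.17139°
MON-90: φ = +34.71889°, λ = +112.70056°
PM9: φ = +32.91833°, λ = +134.55472°
HYD8: φ = +32.18639°, λ = +135.43833°
MON-78→MON-90: c = 0.263607 rad, d = 1681.33 km
MON-90→PM9: c = 0.317817 rad, d = 2027.08 km
PM9→HYD8: c = 0.018225 rad, d = 116.24 km
Total = 1681.33 + 2027.08 + 116.24 = 3824.65 km

3825 km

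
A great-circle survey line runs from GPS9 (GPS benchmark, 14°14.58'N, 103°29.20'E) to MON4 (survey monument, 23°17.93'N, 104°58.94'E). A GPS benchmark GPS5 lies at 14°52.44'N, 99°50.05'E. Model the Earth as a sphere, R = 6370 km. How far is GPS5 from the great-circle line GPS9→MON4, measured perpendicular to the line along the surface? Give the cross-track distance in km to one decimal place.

399.0 km

GPS9: φ = +14.24300°, λ = +103.48667°
MON4: φ = +23.29883°, λ = +104.98233°
GPS5: φ = +14.87400°, λ = +99.83417°
δ₁₃ = central angle GPS9→GPS5 = 0.062675 rad  (haversine)
θ₁₃ = bearing GPS9→GPS5 = 280.576°,  θ₁₂ = bearing GPS9→MON4 = 8.656°
dₓₜ = R·arcsin(sin δ₁₃ · sin(θ₁₃ − θ₁₂)) = 6370·arcsin(0.06263·sin(271.920°)) = -399.018 km
|dₓₜ| = 399.018 km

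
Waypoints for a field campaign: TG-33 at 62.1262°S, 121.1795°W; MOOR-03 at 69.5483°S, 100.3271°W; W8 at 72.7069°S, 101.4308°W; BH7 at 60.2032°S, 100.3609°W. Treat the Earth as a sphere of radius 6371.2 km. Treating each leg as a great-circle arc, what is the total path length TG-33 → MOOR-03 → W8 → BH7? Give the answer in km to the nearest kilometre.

TG-33→MOOR-03: c = 0.195651 rad, d = 1246.53 km
MOOR-03→W8: c = 0.055477 rad, d = 353.45 km
W8→BH7: c = 0.218350 rad, d = 1391.15 km
Total = 1246.53 + 353.45 + 1391.15 = 2991.13 km

2991 km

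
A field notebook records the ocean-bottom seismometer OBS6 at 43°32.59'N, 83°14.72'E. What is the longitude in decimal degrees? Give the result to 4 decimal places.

83.2453°E

83° + 14.72′/60 = 83 + 0.24533 = 83.2453°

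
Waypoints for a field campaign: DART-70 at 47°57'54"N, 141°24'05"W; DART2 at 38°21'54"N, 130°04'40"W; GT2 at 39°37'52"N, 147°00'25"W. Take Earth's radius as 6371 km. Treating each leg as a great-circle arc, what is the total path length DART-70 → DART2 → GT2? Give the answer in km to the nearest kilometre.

2873 km

DART-70: φ = +47.96500°, λ = -141.40139°
DART2: φ = +38.36500°, λ = -130.07778°
GT2: φ = +39.63111°, λ = -147.00694°
DART-70→DART2: c = 0.220555 rad, d = 1405.15 km
DART2→GT2: c = 0.230346 rad, d = 1467.53 km
Total = 1405.15 + 1467.53 = 2872.69 km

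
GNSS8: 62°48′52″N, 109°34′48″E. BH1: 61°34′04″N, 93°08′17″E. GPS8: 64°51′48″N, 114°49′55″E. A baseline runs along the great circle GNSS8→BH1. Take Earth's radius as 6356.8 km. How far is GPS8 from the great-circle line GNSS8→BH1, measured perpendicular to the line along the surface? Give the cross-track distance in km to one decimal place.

229.1 km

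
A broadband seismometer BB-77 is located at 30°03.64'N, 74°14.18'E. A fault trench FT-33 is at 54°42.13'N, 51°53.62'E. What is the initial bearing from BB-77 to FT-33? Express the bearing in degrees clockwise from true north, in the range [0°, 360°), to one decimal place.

333.4°

BB-77: φ = +30.06067°, λ = +74.23633°
FT-33: φ = +54.70217°, λ = +51.89367°
Δλ = -22.3427°
y = sin Δλ · cos φ₂ = -0.219658
x = cos φ₁ sin φ₂ − sin φ₁ cos φ₂ cos Δλ = 0.438669
θ = atan2(y, x) = -26.5989° → 333.4011° (mod 360°)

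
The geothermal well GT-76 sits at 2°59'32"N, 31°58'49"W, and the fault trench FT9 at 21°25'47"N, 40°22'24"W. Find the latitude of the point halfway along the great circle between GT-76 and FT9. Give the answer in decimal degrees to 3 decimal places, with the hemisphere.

GT-76: φ = +2.99222°, λ = -31.98028°
FT9: φ = +21.42972°, λ = -40.37333°
Bx = cos φ₂ cos Δλ = 0.920897,  By = cos φ₂ sin Δλ = -0.135872
φₘ = atan2(sin φ₁ + sin φ₂, √((cos φ₁ + Bx)² + By²)) = 12.24277°
λₘ = λ₁ + atan2(By, cos φ₁ + Bx) = -36.02915°

12.243°N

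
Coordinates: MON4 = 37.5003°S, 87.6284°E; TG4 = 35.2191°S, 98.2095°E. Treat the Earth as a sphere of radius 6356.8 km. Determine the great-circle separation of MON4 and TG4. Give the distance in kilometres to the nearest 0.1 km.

Δφ = 2.2812°,  Δλ = 10.5811°
a = sin²(Δφ/2) + cos φ₁ cos φ₂ sin²(Δλ/2) = 0.005907
c = 2·arcsin(√a) = 0.153861 rad = 8.8156°
d = R·c = 6356.8 × 0.153861 = 978.1 km

978.1 km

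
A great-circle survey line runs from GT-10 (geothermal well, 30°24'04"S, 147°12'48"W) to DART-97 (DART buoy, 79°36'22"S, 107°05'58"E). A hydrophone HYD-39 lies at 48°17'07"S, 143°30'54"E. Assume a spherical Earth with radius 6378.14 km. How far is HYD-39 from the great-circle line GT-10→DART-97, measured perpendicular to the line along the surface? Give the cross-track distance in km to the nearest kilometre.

GT-10: φ = -30.40111°, λ = -147.21333°
DART-97: φ = -79.60611°, λ = +107.09944°
HYD-39: φ = -48.28528°, λ = +143.51500°
δ₁₃ = central angle GT-10→HYD-39 = 0.950981 rad  (haversine)
θ₁₃ = bearing GT-10→HYD-39 = 229.869°,  θ₁₂ = bearing GT-10→DART-97 = 191.252°
dₓₜ = R·arcsin(sin δ₁₃ · sin(θ₁₃ − θ₁₂)) = 6378.14·arcsin(0.81399·sin(38.616°)) = 3398.749 km
|dₓₜ| = 3398.749 km

3399 km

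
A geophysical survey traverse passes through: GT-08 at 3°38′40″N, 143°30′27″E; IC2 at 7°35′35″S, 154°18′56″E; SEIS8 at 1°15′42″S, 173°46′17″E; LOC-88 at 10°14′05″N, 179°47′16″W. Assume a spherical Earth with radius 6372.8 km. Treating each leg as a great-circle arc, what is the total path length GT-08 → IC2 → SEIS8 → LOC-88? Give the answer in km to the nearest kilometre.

5465 km

GT-08: φ = +3.64444°, λ = +143.50750°
IC2: φ = -7.59306°, λ = +154.31556°
SEIS8: φ = -1.26167°, λ = +173.77139°
LOC-88: φ = +10.23472°, λ = -179.78778°
GT-08→IC2: c = 0.271835 rad, d = 1732.35 km
IC2→SEIS8: c = 0.355956 rad, d = 2268.44 km
SEIS8→LOC-88: c = 0.229732 rad, d = 1464.04 km
Total = 1732.35 + 2268.44 + 1464.04 = 5464.83 km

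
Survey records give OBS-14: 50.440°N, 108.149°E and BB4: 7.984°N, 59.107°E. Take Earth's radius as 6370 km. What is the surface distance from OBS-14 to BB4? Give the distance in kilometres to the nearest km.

6519 km

Δφ = -42.4560°,  Δλ = -49.0420°
a = sin²(Δφ/2) + cos φ₁ cos φ₂ sin²(Δλ/2) = 0.239740
c = 2·arcsin(√a) = 1.023338 rad = 58.6329°
d = R·c = 6370 × 1.023338 = 6518.7 km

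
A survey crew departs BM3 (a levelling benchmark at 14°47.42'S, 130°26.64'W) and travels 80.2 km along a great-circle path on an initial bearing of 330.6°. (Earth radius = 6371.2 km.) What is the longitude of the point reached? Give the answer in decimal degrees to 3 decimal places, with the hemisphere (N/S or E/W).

130.809°W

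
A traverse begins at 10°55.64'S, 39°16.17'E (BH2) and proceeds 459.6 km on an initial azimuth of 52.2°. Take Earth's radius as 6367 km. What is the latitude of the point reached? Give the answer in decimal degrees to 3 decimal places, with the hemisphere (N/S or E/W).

8.376°S

BH2: φ = -10.92733°, λ = +39.26950°
δ = d/R = 459.6/6367 = 0.072185 rad
φ₂ = arcsin(sin φ₁ cos δ + cos φ₁ sin δ cos θ)
   = arcsin(-0.18956·0.99740 + 0.98187·0.07212·0.61291) = -8.37594°
λ₂ = λ₁ + atan2(sin θ sin δ cos φ₁, cos δ − sin φ₁ sin φ₂) = 42.57168°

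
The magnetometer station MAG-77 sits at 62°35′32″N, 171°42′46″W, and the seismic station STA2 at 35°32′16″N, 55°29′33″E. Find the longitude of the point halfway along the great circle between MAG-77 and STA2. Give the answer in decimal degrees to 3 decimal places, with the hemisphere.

MAG-77: φ = +62.59222°, λ = -171.71278°
STA2: φ = +35.53778°, λ = +55.49250°
Bx = cos φ₂ cos Δλ = -0.552828,  By = cos φ₂ sin Δλ = -0.597111
φₘ = atan2(sin φ₁ + sin φ₂, √((cos φ₁ + Bx)² + By²)) = 67.64138°
λₘ = λ₁ + atan2(By, cos φ₁ + Bx) = 89.48061°

89.481°E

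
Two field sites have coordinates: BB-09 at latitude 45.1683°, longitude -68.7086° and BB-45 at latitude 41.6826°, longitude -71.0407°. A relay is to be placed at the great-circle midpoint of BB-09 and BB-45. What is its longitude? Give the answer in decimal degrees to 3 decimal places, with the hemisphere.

69.908°W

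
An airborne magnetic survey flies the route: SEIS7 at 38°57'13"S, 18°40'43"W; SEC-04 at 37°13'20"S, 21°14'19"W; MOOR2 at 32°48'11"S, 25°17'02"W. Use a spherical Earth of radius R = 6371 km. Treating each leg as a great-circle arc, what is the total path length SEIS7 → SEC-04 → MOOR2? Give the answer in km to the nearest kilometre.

SEIS7: φ = -38.95361°, λ = -18.67861°
SEC-04: φ = -37.22222°, λ = -21.23861°
MOOR2: φ = -32.80306°, λ = -25.28389°
SEIS7→SEC-04: c = 0.046363 rad, d = 295.38 km
SEC-04→MOOR2: c = 0.096375 rad, d = 614.01 km
Total = 295.38 + 614.01 = 909.38 km

909 km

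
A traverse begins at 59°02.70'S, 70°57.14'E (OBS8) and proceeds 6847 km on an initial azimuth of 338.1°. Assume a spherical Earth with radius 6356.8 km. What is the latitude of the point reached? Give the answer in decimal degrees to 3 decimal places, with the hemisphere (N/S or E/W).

0.795°N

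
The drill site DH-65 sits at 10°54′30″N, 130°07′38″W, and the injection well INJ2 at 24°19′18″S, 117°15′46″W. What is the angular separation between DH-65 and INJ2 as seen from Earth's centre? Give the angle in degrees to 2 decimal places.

DH-65: φ = +10.90833°, λ = -130.12722°
INJ2: φ = -24.32167°, λ = -117.26278°
Δφ = -35.2300°,  Δλ = 12.8644°
a = sin²(Δφ/2) + cos φ₁ cos φ₂ sin²(Δλ/2) = 0.102808
c = 2·arcsin(√a) = 0.652804 rad = 37.4029°

37.40°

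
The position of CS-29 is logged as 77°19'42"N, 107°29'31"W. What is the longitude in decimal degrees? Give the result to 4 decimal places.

107° + 29′/60 + 31″/3600 = 107 + 0.48333 + 0.00861 = 107.4919°

107.4919°W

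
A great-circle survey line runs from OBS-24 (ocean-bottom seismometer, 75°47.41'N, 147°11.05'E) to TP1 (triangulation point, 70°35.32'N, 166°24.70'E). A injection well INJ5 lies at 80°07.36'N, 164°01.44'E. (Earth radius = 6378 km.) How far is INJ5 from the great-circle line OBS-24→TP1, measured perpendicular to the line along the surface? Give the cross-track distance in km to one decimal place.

615.6 km

OBS-24: φ = +75.79017°, λ = +147.18417°
TP1: φ = +70.58867°, λ = +166.41167°
INJ5: φ = +80.12267°, λ = +164.02400°
δ₁₃ = central angle OBS-24→INJ5 = 0.096611 rad  (haversine)
θ₁₃ = bearing OBS-24→INJ5 = 31.009°,  θ₁₂ = bearing OBS-24→TP1 = 123.589°
dₓₜ = R·arcsin(sin δ₁₃ · sin(θ₁₃ − θ₁₂)) = 6378·arcsin(0.09646·sin(-92.580°)) = -615.560 km
|dₓₜ| = 615.560 km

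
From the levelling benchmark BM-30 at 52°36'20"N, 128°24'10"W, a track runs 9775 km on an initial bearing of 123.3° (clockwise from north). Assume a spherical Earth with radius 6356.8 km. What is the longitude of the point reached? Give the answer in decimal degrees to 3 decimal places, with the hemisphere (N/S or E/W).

BM-30: φ = +52.60556°, λ = -128.40278°
δ = d/R = 9775/6356.8 = 1.537723 rad
φ₂ = arcsin(sin φ₁ cos δ + cos φ₁ sin δ cos θ)
   = arcsin(0.79447·0.03307 + 0.60730·0.99945·-0.54902) = -17.87659°
λ₂ = λ₁ + atan2(sin θ sin δ cos φ₁, cos δ − sin φ₁ sin φ₂) = -67.03340°

67.033°W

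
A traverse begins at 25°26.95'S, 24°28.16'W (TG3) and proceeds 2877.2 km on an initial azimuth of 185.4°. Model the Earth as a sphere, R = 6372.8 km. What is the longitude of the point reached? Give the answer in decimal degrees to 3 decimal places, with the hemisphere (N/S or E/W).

28.223°W

TG3: φ = -25.44917°, λ = -24.46933°
δ = d/R = 2877.2/6372.8 = 0.451481 rad
φ₂ = arcsin(sin φ₁ cos δ + cos φ₁ sin δ cos θ)
   = arcsin(-0.42971·0.89980 + 0.90297·0.43630·-0.99556) = -51.15714°
λ₂ = λ₁ + atan2(sin θ sin δ cos φ₁, cos δ − sin φ₁ sin φ₂) = -28.22294°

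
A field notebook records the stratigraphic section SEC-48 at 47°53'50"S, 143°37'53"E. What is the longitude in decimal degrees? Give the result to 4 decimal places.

143° + 37′/60 + 53″/3600 = 143 + 0.61667 + 0.01472 = 143.6314°

143.6314°E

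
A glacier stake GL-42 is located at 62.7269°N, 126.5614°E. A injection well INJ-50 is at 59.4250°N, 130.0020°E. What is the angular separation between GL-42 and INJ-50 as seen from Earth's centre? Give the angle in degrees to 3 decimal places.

3.696°

Δφ = -3.3019°,  Δλ = 3.4406°
a = sin²(Δφ/2) + cos φ₁ cos φ₂ sin²(Δλ/2) = 0.001040
c = 2·arcsin(√a) = 0.064513 rad = 3.6963°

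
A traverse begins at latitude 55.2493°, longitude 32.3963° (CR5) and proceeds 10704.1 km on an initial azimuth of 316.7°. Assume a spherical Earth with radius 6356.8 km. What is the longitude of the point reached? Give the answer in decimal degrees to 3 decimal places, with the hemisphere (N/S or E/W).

δ = d/R = 10704.1/6356.8 = 1.683882 rad
φ₂ = arcsin(sin φ₁ cos δ + cos φ₁ sin δ cos θ)
   = arcsin(0.82164·-0.11284 + 0.57001·0.99361·0.72777) = 18.63076°
λ₂ = λ₁ + atan2(sin θ sin δ cos φ₁, cos δ − sin φ₁ sin φ₂) = -101.62167°

101.622°W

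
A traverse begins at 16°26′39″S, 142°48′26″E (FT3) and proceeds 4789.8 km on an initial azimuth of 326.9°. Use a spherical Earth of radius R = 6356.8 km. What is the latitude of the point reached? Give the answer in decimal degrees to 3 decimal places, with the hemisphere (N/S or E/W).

20.076°N

FT3: φ = -16.44417°, λ = +142.80722°
δ = d/R = 4789.8/6356.8 = 0.753492 rad
φ₂ = arcsin(sin φ₁ cos δ + cos φ₁ sin δ cos θ)
   = arcsin(-0.28308·0.72930 + 0.95910·0.68419·0.83772) = 20.07575°
λ₂ = λ₁ + atan2(sin θ sin δ cos φ₁, cos δ − sin φ₁ sin φ₂) = 119.36598°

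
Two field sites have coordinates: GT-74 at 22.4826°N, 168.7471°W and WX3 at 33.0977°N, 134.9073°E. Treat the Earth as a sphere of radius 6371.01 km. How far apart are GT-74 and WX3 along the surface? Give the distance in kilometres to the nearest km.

Δφ = 10.6151°,  Δλ = -56.3456°
a = sin²(Δφ/2) + cos φ₁ cos φ₂ sin²(Δλ/2) = 0.181103
c = 2·arcsin(√a) = 0.879167 rad = 50.3725°
d = R·c = 6371.01 × 0.879167 = 5601.2 km

5601 km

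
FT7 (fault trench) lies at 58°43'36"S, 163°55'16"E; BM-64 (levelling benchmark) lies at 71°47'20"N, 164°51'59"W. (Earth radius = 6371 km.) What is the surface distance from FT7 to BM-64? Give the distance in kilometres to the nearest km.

FT7: φ = -58.72667°, λ = +163.92111°
BM-64: φ = +71.78889°, λ = -164.86639°
Δφ = 130.5156°,  Δλ = 31.2125°
a = sin²(Δφ/2) + cos φ₁ cos φ₂ sin²(Δλ/2) = 0.836569
c = 2·arcsin(√a) = 2.309240 rad = 132.3097°
d = R·c = 6371 × 2.309240 = 14712.2 km

14712 km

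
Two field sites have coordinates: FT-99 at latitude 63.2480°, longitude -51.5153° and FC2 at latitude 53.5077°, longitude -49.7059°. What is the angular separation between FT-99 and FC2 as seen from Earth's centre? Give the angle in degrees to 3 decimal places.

9.785°

Δφ = -9.7403°,  Δλ = 1.8094°
a = sin²(Δφ/2) + cos φ₁ cos φ₂ sin²(Δλ/2) = 0.007274
c = 2·arcsin(√a) = 0.170787 rad = 9.7854°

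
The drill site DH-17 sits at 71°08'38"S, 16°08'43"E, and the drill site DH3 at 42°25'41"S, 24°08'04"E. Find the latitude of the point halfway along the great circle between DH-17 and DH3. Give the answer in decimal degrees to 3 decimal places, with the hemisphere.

DH-17: φ = -71.14389°, λ = +16.14528°
DH3: φ = -42.42806°, λ = +24.13444°
Bx = cos φ₂ cos Δλ = 0.730961,  By = cos φ₂ sin Δλ = 0.102589
φₘ = atan2(sin φ₁ + sin φ₂, √((cos φ₁ + Bx)² + By²)) = -56.84003°
λₘ = λ₁ + atan2(By, cos φ₁ + Bx) = 21.70373°

56.840°S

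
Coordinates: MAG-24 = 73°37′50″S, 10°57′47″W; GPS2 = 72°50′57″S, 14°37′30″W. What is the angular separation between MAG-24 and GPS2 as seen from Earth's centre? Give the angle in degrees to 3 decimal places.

1.313°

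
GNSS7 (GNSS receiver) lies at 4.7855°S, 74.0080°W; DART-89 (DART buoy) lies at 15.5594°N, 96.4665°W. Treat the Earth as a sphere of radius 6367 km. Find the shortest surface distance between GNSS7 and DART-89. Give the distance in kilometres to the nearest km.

3349 km

Δφ = 20.3449°,  Δλ = -22.4585°
a = sin²(Δφ/2) + cos φ₁ cos φ₂ sin²(Δλ/2) = 0.067596
c = 2·arcsin(√a) = 0.526030 rad = 30.1393°
d = R·c = 6367 × 0.526030 = 3349.2 km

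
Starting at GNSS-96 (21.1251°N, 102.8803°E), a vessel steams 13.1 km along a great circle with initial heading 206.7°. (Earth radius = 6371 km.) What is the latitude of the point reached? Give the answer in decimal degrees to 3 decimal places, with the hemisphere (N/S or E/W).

21.020°N

δ = d/R = 13.1/6371 = 0.002056 rad
φ₂ = arcsin(sin φ₁ cos δ + cos φ₁ sin δ cos θ)
   = arcsin(0.36041·1.00000 + 0.93280·0.00206·-0.89337) = 21.01984°
λ₂ = λ₁ + atan2(sin θ sin δ cos φ₁, cos δ − sin φ₁ sin φ₂) = 102.82359°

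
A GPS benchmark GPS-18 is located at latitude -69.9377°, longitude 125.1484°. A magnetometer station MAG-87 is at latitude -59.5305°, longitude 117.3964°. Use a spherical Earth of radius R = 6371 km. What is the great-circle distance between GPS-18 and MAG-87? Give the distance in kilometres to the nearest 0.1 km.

1212.0 km

Δφ = 10.4072°,  Δλ = -7.7520°
a = sin²(Δφ/2) + cos φ₁ cos φ₂ sin²(Δλ/2) = 0.009020
c = 2·arcsin(√a) = 0.190239 rad = 10.8999°
d = R·c = 6371 × 0.190239 = 1212.0 km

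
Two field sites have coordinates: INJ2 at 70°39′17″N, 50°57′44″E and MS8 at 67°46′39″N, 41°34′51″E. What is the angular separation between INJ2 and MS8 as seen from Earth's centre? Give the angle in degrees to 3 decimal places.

INJ2: φ = +70.65472°, λ = +50.96222°
MS8: φ = +67.77750°, λ = +41.58083°
Δφ = -2.8772°,  Δλ = -9.3814°
a = sin²(Δφ/2) + cos φ₁ cos φ₂ sin²(Δλ/2) = 0.001468
c = 2·arcsin(√a) = 0.076651 rad = 4.3918°

4.392°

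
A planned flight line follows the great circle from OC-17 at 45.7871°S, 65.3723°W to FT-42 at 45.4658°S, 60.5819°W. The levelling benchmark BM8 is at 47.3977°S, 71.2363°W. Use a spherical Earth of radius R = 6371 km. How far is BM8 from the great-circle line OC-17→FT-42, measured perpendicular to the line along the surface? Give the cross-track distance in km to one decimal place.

165.9 km

δ₁₃ = central angle OC-17→BM8 = 0.075716 rad  (haversine)
θ₁₃ = bearing OC-17→BM8 = 246.101°,  θ₁₂ = bearing OC-17→FT-42 = 86.237°
dₓₜ = R·arcsin(sin δ₁₃ · sin(θ₁₃ − θ₁₂)) = 6371·arcsin(0.07564·sin(159.863°)) = 165.926 km
|dₓₜ| = 165.926 km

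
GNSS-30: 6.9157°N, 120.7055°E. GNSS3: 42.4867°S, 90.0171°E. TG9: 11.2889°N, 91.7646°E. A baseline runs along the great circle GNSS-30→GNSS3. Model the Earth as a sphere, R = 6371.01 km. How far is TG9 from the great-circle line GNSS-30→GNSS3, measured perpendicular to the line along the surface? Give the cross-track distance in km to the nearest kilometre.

3079 km

δ₁₃ = central angle GNSS-30→TG9 = 0.504296 rad  (haversine)
θ₁₃ = bearing GNSS-30→TG9 = 280.855°,  θ₁₂ = bearing GNSS-30→GNSS3 = 206.745°
dₓₜ = R·arcsin(sin δ₁₃ · sin(θ₁₃ − θ₁₂)) = 6371.01·arcsin(0.48319·sin(74.111°)) = 3079.292 km
|dₓₜ| = 3079.292 km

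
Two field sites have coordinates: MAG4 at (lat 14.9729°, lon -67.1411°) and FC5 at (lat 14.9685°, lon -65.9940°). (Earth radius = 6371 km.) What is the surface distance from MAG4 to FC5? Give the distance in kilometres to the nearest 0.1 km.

123.2 km

Δφ = -0.0044°,  Δλ = 1.1471°
a = sin²(Δφ/2) + cos φ₁ cos φ₂ sin²(Δλ/2) = 0.000094
c = 2·arcsin(√a) = 0.019341 rad = 1.1082°
d = R·c = 6371 × 0.019341 = 123.2 km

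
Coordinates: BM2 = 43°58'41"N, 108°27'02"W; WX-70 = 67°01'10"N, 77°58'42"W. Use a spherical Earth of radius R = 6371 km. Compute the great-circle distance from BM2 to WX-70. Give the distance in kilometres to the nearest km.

BM2: φ = +43.97806°, λ = -108.45056°
WX-70: φ = +67.01944°, λ = -77.97833°
Δφ = 23.0414°,  Δλ = 30.4722°
a = sin²(Δφ/2) + cos φ₁ cos φ₂ sin²(Δλ/2) = 0.059292
c = 2·arcsin(√a) = 0.491944 rad = 28.1863°
d = R·c = 6371 × 0.491944 = 3134.2 km

3134 km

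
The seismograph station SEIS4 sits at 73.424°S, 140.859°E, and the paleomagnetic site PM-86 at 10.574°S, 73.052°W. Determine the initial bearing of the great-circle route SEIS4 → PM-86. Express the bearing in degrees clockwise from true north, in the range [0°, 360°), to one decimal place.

Δλ = 146.0890°
y = sin Δλ · cos φ₂ = 0.548431
x = cos φ₁ sin φ₂ − sin φ₁ cos φ₂ cos Δλ = -0.834261
θ = atan2(y, x) = 146.6797° → 146.6797° (mod 360°)

146.7°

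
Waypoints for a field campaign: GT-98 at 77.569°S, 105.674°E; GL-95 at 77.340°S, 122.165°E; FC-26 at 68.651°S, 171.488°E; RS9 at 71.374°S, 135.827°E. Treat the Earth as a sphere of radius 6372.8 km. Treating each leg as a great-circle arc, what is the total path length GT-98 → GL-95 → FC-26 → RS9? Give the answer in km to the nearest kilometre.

3557 km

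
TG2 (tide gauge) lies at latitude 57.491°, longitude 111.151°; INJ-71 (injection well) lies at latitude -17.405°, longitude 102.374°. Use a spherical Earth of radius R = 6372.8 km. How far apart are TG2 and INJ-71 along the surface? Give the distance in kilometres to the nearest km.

Δφ = -74.8960°,  Δλ = -8.7770°
a = sin²(Δφ/2) + cos φ₁ cos φ₂ sin²(Δλ/2) = 0.372717
c = 2·arcsin(√a) = 1.313397 rad = 75.2521°
d = R·c = 6372.8 × 1.313397 = 8370.0 km

8370 km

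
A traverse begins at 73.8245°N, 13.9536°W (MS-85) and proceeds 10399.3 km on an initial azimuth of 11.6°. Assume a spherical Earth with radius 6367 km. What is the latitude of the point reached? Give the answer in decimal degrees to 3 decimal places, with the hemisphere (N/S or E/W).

12.260°N

δ = d/R = 10399.3/6367 = 1.633312 rad
φ₂ = arcsin(sin φ₁ cos δ + cos φ₁ sin δ cos θ)
   = arcsin(0.96041·-0.06248 + 0.27858·0.99805·0.97958) = 12.26041°
λ₂ = λ₁ + atan2(sin θ sin δ cos φ₁, cos δ − sin φ₁ sin φ₂) = 154.19530°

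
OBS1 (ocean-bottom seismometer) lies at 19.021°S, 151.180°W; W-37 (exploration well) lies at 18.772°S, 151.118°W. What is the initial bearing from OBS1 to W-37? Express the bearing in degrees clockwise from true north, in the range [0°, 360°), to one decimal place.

Δλ = 0.0620°
y = sin Δλ · cos φ₂ = 0.001025
x = cos φ₁ sin φ₂ − sin φ₁ cos φ₂ cos Δλ = 0.004346
θ = atan2(y, x) = 13.2659° → 13.2659° (mod 360°)

13.3°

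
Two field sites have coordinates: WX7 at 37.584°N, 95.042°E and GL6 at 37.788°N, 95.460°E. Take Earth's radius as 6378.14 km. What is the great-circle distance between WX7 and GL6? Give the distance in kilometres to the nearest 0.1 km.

Δφ = 0.2040°,  Δλ = 0.4180°
a = sin²(Δφ/2) + cos φ₁ cos φ₂ sin²(Δλ/2) = 0.000012
c = 2·arcsin(√a) = 0.006783 rad = 0.3886°
d = R·c = 6378.14 × 0.006783 = 43.3 km

43.3 km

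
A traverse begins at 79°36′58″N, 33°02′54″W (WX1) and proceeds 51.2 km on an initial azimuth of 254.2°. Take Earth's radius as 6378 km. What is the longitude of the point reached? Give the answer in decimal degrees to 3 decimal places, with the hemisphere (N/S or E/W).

35.473°W

WX1: φ = +79.61611°, λ = -33.04833°
δ = d/R = 51.2/6378 = 0.008028 rad
φ₂ = arcsin(sin φ₁ cos δ + cos φ₁ sin δ cos θ)
   = arcsin(0.98362·0.99997 + 0.18024·0.00803·-0.27228) = 79.48166°
λ₂ = λ₁ + atan2(sin θ sin δ cos φ₁, cos δ − sin φ₁ sin φ₂) = -35.47340°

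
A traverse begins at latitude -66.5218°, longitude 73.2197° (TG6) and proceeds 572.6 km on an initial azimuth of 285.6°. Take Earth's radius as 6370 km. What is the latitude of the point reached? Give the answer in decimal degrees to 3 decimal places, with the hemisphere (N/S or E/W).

δ = d/R = 572.6/6370 = 0.089890 rad
φ₂ = arcsin(sin φ₁ cos δ + cos φ₁ sin δ cos θ)
   = arcsin(-0.91721·0.99596 + 0.39840·0.08977·0.26892) = -64.67432°
λ₂ = λ₁ + atan2(sin θ sin δ cos φ₁, cos δ − sin φ₁ sin φ₂) = 61.55836°

64.674°S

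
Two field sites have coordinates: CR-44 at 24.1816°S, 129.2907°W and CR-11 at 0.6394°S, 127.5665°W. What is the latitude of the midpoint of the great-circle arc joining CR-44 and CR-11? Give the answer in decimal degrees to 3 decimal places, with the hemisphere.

12.412°S

Bx = cos φ₂ cos Δλ = 0.999485,  By = cos φ₂ sin Δλ = 0.030087
φₘ = atan2(sin φ₁ + sin φ₂, √((cos φ₁ + Bx)² + By²)) = -12.41186°
λₘ = λ₁ + atan2(By, cos φ₁ + Bx) = -128.38906°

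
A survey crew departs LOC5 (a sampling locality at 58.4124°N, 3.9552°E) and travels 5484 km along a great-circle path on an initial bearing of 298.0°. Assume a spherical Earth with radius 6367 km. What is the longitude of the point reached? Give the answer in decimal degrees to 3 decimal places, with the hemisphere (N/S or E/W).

δ = d/R = 5484/6367 = 0.861316 rad
φ₂ = arcsin(sin φ₁ cos δ + cos φ₁ sin δ cos θ)
   = arcsin(0.85184·0.65144 + 0.52380·0.75870·0.46947) = 47.85887°
λ₂ = λ₁ + atan2(sin θ sin δ cos φ₁, cos δ − sin φ₁ sin φ₂) = -82.81440°

82.814°W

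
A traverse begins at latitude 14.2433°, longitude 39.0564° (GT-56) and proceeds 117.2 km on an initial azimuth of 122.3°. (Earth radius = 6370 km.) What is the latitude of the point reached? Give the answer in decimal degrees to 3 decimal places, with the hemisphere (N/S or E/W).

δ = d/R = 117.2/6370 = 0.018399 rad
φ₂ = arcsin(sin φ₁ cos δ + cos φ₁ sin δ cos θ)
   = arcsin(0.24604·0.99983 + 0.96926·0.01840·-0.53435) = 13.67827°
λ₂ = λ₁ + atan2(sin θ sin δ cos φ₁, cos δ − sin φ₁ sin φ₂) = 39.97345°

13.678°N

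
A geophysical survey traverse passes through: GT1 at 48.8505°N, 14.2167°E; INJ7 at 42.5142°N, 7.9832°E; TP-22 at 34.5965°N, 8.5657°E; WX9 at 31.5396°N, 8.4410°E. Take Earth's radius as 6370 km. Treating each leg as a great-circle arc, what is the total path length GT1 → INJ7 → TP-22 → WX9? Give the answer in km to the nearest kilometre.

2076 km

GT1→INJ7: c = 0.134089 rad, d = 854.15 km
INJ7→TP-22: c = 0.138417 rad, d = 881.72 km
TP-22→WX9: c = 0.053384 rad, d = 340.06 km
Total = 854.15 + 881.72 + 340.06 = 2075.92 km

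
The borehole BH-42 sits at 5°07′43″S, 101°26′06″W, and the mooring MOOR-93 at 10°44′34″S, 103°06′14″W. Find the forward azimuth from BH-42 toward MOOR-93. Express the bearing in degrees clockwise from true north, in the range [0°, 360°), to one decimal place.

BH-42: φ = -5.12861°, λ = -101.43500°
MOOR-93: φ = -10.74278°, λ = -103.10389°
Δλ = -1.6689°
y = sin Δλ · cos φ₂ = -0.028613
x = cos φ₁ sin φ₂ − sin φ₁ cos φ₂ cos Δλ = -0.097866
θ = atan2(y, x) = -163.7027° → 196.2973° (mod 360°)

196.3°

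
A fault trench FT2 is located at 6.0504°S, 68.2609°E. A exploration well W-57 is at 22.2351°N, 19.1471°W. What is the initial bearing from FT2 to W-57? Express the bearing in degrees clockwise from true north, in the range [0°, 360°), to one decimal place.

292.4°

Δλ = -87.4080°
y = sin Δλ · cos φ₂ = -0.924692
x = cos φ₁ sin φ₂ − sin φ₁ cos φ₂ cos Δλ = 0.380712
θ = atan2(y, x) = -67.6222° → 292.3778° (mod 360°)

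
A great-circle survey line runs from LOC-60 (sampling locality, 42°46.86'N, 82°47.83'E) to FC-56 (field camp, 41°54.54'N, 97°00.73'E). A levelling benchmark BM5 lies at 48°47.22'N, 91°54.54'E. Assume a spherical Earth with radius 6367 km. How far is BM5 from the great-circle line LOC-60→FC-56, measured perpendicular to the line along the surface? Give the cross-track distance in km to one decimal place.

702.6 km

LOC-60: φ = +42.78100°, λ = +82.79717°
FC-56: φ = +41.90900°, λ = +97.01217°
BM5: φ = +48.78700°, λ = +91.90900°
δ₁₃ = central angle LOC-60→BM5 = 0.152405 rad  (haversine)
θ₁₃ = bearing LOC-60→BM5 = 43.414°,  θ₁₂ = bearing LOC-60→FC-56 = 89.919°
dₓₜ = R·arcsin(sin δ₁₃ · sin(θ₁₃ − θ₁₂)) = 6367·arcsin(0.15182·sin(-46.505°)) = -702.636 km
|dₓₜ| = 702.636 km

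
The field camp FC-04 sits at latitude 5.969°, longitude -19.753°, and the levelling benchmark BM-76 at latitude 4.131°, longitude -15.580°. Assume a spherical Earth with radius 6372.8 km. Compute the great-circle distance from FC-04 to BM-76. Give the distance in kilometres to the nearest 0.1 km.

Δφ = -1.8380°,  Δλ = 4.1730°
a = sin²(Δφ/2) + cos φ₁ cos φ₂ sin²(Δλ/2) = 0.001572
c = 2·arcsin(√a) = 0.079323 rad = 4.5449°
d = R·c = 6372.8 × 0.079323 = 505.5 km

505.5 km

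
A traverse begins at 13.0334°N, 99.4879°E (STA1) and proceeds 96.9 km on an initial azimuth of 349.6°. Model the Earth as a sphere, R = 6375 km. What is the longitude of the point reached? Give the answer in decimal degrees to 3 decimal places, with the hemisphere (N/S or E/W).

99.326°E

δ = d/R = 96.9/6375 = 0.015200 rad
φ₂ = arcsin(sin φ₁ cos δ + cos φ₁ sin δ cos θ)
   = arcsin(0.22552·0.99988 + 0.97424·0.01520·0.98357) = 13.88994°
λ₂ = λ₁ + atan2(sin θ sin δ cos φ₁, cos δ − sin φ₁ sin φ₂) = 99.32596°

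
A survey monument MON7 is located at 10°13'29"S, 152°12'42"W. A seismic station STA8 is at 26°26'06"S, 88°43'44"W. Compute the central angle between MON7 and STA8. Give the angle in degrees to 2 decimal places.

61.81°

MON7: φ = -10.22472°, λ = -152.21167°
STA8: φ = -26.43500°, λ = -88.72889°
Δφ = -16.2103°,  Δλ = 63.4828°
a = sin²(Δφ/2) + cos φ₁ cos φ₂ sin²(Δλ/2) = 0.263770
c = 2·arcsin(√a) = 1.078717 rad = 61.8059°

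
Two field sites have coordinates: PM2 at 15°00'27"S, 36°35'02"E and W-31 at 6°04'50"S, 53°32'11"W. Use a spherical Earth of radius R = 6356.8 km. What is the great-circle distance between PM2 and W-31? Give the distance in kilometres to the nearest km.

9824 km

PM2: φ = -15.00750°, λ = +36.58389°
W-31: φ = -6.08056°, λ = -53.53639°
Δφ = 8.9269°,  Δλ = -90.1203°
a = sin²(Δφ/2) + cos φ₁ cos φ₂ sin²(Δλ/2) = 0.487294
c = 2·arcsin(√a) = 1.545381 rad = 88.5438°
d = R·c = 6356.8 × 1.545381 = 9823.7 km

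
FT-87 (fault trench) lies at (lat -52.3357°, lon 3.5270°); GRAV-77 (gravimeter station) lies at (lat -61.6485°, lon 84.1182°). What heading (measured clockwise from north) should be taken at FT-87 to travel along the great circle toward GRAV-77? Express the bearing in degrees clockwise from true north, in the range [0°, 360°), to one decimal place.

Δλ = 80.5912°
y = sin Δλ · cos φ₂ = 0.468491
x = cos φ₁ sin φ₂ − sin φ₁ cos φ₂ cos Δλ = -0.476287
θ = atan2(y, x) = 135.4728° → 135.4728° (mod 360°)

135.5°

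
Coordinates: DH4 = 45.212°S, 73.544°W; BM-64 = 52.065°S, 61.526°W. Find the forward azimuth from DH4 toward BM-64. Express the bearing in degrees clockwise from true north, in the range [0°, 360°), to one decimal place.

135.2°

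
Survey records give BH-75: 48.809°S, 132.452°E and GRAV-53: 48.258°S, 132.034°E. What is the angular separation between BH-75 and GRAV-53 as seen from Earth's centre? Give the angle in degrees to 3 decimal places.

0.617°

Δφ = 0.5510°,  Δλ = -0.4180°
a = sin²(Δφ/2) + cos φ₁ cos φ₂ sin²(Δλ/2) = 0.000029
c = 2·arcsin(√a) = 0.010762 rad = 0.6166°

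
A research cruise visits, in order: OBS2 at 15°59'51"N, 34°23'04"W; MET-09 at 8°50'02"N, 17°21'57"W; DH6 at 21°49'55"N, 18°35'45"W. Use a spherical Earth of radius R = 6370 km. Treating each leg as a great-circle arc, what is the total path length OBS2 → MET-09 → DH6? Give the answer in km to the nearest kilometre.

3462 km

OBS2: φ = +15.99750°, λ = -34.38444°
MET-09: φ = +8.83389°, λ = -17.36583°
DH6: φ = +21.83194°, λ = -18.59583°
OBS2→MET-09: c = 0.315636 rad, d = 2010.60 km
MET-09→DH6: c = 0.227797 rad, d = 1451.06 km
Total = 2010.60 + 1451.06 = 3461.67 km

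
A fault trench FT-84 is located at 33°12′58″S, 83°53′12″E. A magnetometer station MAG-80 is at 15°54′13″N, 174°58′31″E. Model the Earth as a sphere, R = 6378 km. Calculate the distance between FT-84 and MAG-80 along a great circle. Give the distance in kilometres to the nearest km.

11078 km

FT-84: φ = -33.21611°, λ = +83.88667°
MAG-80: φ = +15.90361°, λ = +174.97528°
Δφ = 49.1197°,  Δλ = 91.0886°
a = sin²(Δφ/2) + cos φ₁ cos φ₂ sin²(Δλ/2) = 0.582697
c = 2·arcsin(√a) = 1.736954 rad = 99.5201°
d = R·c = 6378 × 1.736954 = 11078.3 km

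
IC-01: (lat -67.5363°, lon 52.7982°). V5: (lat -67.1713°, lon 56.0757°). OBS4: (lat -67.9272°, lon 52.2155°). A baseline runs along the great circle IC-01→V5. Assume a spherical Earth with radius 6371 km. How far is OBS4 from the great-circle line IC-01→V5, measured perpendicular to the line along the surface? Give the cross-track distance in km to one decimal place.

δ₁₃ = central angle IC-01→OBS4 = 0.007836 rad  (haversine)
θ₁₃ = bearing IC-01→OBS4 = 209.192°,  θ₁₂ = bearing IC-01→V5 = 75.385°
dₓₜ = R·arcsin(sin δ₁₃ · sin(θ₁₃ − θ₁₂)) = 6371·arcsin(0.00784·sin(133.807°)) = 36.027 km
|dₓₜ| = 36.027 km

36.0 km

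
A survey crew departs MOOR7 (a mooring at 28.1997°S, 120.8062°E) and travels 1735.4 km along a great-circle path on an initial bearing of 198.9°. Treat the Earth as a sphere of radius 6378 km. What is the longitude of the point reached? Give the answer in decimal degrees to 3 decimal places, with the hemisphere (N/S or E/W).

113.994°E

δ = d/R = 1735.4/6378 = 0.272092 rad
φ₂ = arcsin(sin φ₁ cos δ + cos φ₁ sin δ cos θ)
   = arcsin(-0.47255·0.96321 + 0.88131·0.26875·-0.94609) = -42.78429°
λ₂ = λ₁ + atan2(sin θ sin δ cos φ₁, cos δ − sin φ₁ sin φ₂) = 113.99416°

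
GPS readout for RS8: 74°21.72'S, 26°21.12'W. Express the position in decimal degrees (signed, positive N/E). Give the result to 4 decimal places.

-74.3620°, -26.3520°

lat: 74.3620° S → -74.3620°
lon: 26.3520° W → -26.3520°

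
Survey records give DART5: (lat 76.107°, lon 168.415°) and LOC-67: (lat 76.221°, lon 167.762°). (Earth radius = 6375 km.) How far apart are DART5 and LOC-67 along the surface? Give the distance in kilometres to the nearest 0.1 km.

Δφ = 0.1140°,  Δλ = -0.6530°
a = sin²(Δφ/2) + cos φ₁ cos φ₂ sin²(Δλ/2) = 0.000003
c = 2·arcsin(√a) = 0.003374 rad = 0.1933°
d = R·c = 6375 × 0.003374 = 21.5 km

21.5 km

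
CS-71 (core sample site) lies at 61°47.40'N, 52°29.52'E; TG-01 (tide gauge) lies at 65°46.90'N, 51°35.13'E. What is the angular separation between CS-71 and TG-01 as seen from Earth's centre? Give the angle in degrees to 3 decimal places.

4.012°

CS-71: φ = +61.79000°, λ = +52.49200°
TG-01: φ = +65.78167°, λ = +51.58550°
Δφ = 3.9917°,  Δλ = -0.9065°
a = sin²(Δφ/2) + cos φ₁ cos φ₂ sin²(Δλ/2) = 0.001225
c = 2·arcsin(√a) = 0.070015 rad = 4.0116°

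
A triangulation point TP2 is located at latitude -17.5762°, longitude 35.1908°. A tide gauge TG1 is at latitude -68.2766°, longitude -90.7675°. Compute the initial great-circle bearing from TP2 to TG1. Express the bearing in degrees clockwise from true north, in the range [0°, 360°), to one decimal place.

197.5°

Δλ = -125.9583°
y = sin Δλ · cos φ₂ = -0.299597
x = cos φ₁ sin φ₂ − sin φ₁ cos φ₂ cos Δλ = -0.951243
θ = atan2(y, x) = -162.5180° → 197.4820° (mod 360°)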